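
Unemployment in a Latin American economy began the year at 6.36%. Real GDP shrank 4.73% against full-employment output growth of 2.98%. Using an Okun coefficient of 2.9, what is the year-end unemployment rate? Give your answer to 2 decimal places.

Growth-rate Okun's law: g_Y = g_Y* - β × Δu, so Δu = (g_Y* - g_Y)/β.
Δu = (2.98 + 4.73)/2.9 = 7.71/2.9 = 2.66 percentage points.
Year-end unemployment = 6.36 + 2.66 = 9.02%.

9.02%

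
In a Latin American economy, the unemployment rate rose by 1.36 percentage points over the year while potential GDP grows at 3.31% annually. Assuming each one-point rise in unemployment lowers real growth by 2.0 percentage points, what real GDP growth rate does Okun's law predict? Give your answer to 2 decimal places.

0.59%

Growth-rate Okun's law: g_Y = g_Y* - β × Δu.
g_Y = 3.31 - 2.0 × (1.36) = 3.31 - 2.72 = 0.59%, i.e. 0.59% to 2 d.p.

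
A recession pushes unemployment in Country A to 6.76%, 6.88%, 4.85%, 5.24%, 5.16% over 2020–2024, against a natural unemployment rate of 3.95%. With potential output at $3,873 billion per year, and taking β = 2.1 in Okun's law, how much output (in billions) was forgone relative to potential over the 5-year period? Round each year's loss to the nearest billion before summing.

Year 2020: gap = -2.1 × (6.76 - 3.95) = -5.901%, loss ≈ 3873 × 5.901/100 ≈ 229.
Year 2021: gap = -2.1 × (6.88 - 3.95) = -6.153%, loss ≈ 3873 × 6.153/100 ≈ 238.
Year 2022: gap = -2.1 × (4.85 - 3.95) = -1.89%, loss ≈ 3873 × 1.89/100 ≈ 73.
Year 2023: gap = -2.1 × (5.24 - 3.95) = -2.709%, loss ≈ 3873 × 2.709/100 ≈ 105.
Year 2024: gap = -2.1 × (5.16 - 3.95) = -2.541%, loss ≈ 3873 × 2.541/100 ≈ 98.
Total lost output = 229 + 238 + 73 + 105 + 98 = 743 billion.

$743 billion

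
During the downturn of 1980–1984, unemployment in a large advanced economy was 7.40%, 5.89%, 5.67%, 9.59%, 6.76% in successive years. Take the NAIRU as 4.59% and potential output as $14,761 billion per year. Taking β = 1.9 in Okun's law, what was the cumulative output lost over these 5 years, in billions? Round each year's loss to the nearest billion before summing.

Year 1980: gap = -1.9 × (7.4 - 4.59) = -5.339%, loss ≈ 14761 × 5.339/100 ≈ 788.
Year 1981: gap = -1.9 × (5.89 - 4.59) = -2.47%, loss ≈ 14761 × 2.47/100 ≈ 365.
Year 1982: gap = -1.9 × (5.67 - 4.59) = -2.052%, loss ≈ 14761 × 2.052/100 ≈ 303.
Year 1983: gap = -1.9 × (9.59 - 4.59) = -9.5%, loss ≈ 14761 × 9.5/100 ≈ 1402.
Year 1984: gap = -1.9 × (6.76 - 4.59) = -4.123%, loss ≈ 14761 × 4.123/100 ≈ 609.
Total lost output = 788 + 365 + 303 + 1402 + 609 = 3467 billion.

$3,467 billion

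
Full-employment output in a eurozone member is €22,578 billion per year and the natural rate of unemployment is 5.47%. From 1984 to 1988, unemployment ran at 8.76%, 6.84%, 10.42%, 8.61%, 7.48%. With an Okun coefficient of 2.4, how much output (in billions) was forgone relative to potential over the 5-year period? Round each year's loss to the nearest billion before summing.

Year 1984: gap = -2.4 × (8.76 - 5.47) = -7.896%, loss ≈ 22578 × 7.896/100 ≈ 1783.
Year 1985: gap = -2.4 × (6.84 - 5.47) = -3.288%, loss ≈ 22578 × 3.288/100 ≈ 742.
Year 1986: gap = -2.4 × (10.42 - 5.47) = -11.88%, loss ≈ 22578 × 11.88/100 ≈ 2682.
Year 1987: gap = -2.4 × (8.61 - 5.47) = -7.536%, loss ≈ 22578 × 7.536/100 ≈ 1701.
Year 1988: gap = -2.4 × (7.48 - 5.47) = -4.824%, loss ≈ 22578 × 4.824/100 ≈ 1089.
Total lost output = 1783 + 742 + 2682 + 1701 + 1089 = 7997 billion.

€7,997 billion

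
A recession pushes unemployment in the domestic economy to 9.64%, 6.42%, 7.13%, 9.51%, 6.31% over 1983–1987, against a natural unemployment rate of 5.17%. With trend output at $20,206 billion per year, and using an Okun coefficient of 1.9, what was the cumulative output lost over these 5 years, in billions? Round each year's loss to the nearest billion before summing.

$5,052 billion

Year 1983: gap = -1.9 × (9.64 - 5.17) = -8.493%, loss ≈ 20206 × 8.493/100 ≈ 1716.
Year 1984: gap = -1.9 × (6.42 - 5.17) = -2.375%, loss ≈ 20206 × 2.375/100 ≈ 480.
Year 1985: gap = -1.9 × (7.13 - 5.17) = -3.724%, loss ≈ 20206 × 3.724/100 ≈ 752.
Year 1986: gap = -1.9 × (9.51 - 5.17) = -8.246%, loss ≈ 20206 × 8.246/100 ≈ 1666.
Year 1987: gap = -1.9 × (6.31 - 5.17) = -2.166%, loss ≈ 20206 × 2.166/100 ≈ 438.
Total lost output = 1716 + 480 + 752 + 1666 + 438 = 5052 billion.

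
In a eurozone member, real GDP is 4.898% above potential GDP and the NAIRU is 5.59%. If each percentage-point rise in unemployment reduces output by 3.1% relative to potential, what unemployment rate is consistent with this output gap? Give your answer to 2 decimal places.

4.01%

From Okun's law, u - u* = -(output gap)/β = -(4.898)/3.1 = -1.58 points.
So u = 5.59 - 1.58 = 4.01%.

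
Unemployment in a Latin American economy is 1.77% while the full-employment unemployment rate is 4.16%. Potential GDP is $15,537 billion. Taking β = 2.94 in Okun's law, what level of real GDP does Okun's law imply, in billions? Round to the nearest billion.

$16,629 billion

Unemployment gap = 1.77 - 4.16 = -2.39 points, so the output gap is -2.94 × (-2.39) = 7.0266%.
Actual GDP = 15537 × (1 + 7.0266/100) = 15537 × 1.070266 ≈ 16629 billion.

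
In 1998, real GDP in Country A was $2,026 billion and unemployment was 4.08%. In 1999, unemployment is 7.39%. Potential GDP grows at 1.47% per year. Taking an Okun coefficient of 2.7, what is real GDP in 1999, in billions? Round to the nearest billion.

$1,875 billion

Δu = 7.39 - 4.08 = 3.31 points.
Okun's law (growth form): g_Y = g_Y* - β × Δu = 1.47 - 2.7 × (3.31) = 1.47 - 8.937 = -7.467%.
Real GDP in the next year = 2026 × (1 - 7.467/100) = 2026 × 0.92533 ≈ 1875 billion.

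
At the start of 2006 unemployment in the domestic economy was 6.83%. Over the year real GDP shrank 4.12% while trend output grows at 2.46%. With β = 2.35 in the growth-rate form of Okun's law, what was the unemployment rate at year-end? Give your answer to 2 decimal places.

9.63%

Growth-rate Okun's law: g_Y = g_Y* - β × Δu, so Δu = (g_Y* - g_Y)/β.
Δu = (2.46 + 4.12)/2.35 = 6.58/2.35 = 2.80 percentage points.
Year-end unemployment = 6.83 + 2.8 = 9.63%.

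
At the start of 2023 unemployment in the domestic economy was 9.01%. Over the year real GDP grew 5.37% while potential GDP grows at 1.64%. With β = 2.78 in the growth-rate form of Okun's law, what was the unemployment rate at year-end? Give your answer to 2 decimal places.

7.67%

Growth-rate Okun's law: g_Y = g_Y* - β × Δu, so Δu = (g_Y* - g_Y)/β.
Δu = (1.64 - 5.37)/2.78 = -3.73/2.78 = -1.34 percentage points.
Year-end unemployment = 9.01 - 1.34 = 7.67%.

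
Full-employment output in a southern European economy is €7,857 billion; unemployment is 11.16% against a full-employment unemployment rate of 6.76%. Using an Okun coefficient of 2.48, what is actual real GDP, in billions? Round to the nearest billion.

€7,000 billion

Unemployment gap = 11.16 - 6.76 = 4.4 points, so the output gap is -2.48 × 4.4 = -10.912%.
Actual GDP = 7857 × (1 - 10.912/100) = 7857 × 0.89088 ≈ 7000 billion.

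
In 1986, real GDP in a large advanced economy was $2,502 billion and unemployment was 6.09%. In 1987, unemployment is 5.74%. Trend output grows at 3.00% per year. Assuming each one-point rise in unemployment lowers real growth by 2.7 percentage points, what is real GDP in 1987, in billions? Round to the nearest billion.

Δu = 5.74 - 6.09 = -0.35 points.
Okun's law (growth form): g_Y = g_Y* - β × Δu = 3.00 - 2.7 × (-0.35) = 3 + 0.945 = 3.945%.
Real GDP in the next year = 2502 × (1 + 3.945/100) = 2502 × 1.03945 ≈ 2601 billion.

$2,601 billion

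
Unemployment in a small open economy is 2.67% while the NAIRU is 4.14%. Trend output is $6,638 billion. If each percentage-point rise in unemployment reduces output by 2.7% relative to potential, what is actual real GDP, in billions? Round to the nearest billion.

$6,901 billion

Unemployment gap = 2.67 - 4.14 = -1.47 points, so the output gap is -2.7 × (-1.47) = 3.969%.
Actual GDP = 6638 × (1 + 3.969/100) = 6638 × 1.03969 ≈ 6901 billion.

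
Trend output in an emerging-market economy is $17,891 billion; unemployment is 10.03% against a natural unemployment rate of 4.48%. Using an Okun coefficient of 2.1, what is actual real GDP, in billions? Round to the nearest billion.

Unemployment gap = 10.03 - 4.48 = 5.55 points, so the output gap is -2.1 × 5.55 = -11.655%.
Actual GDP = 17891 × (1 - 11.655/100) = 17891 × 0.88345 ≈ 15806 billion.

$15,806 billion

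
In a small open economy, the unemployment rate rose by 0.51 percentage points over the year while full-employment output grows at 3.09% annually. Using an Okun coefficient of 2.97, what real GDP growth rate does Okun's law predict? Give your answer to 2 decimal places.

1.58%

Growth-rate Okun's law: g_Y = g_Y* - β × Δu.
g_Y = 3.09 - 2.97 × (0.51) = 3.09 - 1.5147 = 1.5753%, i.e. 1.58% to 2 d.p.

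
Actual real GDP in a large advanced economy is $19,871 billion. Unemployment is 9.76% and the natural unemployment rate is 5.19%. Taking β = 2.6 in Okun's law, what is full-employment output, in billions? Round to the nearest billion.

Unemployment gap = 9.76 - 5.19 = 4.57 points, so output gap = -2.6 × 4.57 = -11.882%.
Since Y = Y* × (1 + gap/100), Y* = 19871/0.88118 ≈ 22550 billion.

$22,550 billion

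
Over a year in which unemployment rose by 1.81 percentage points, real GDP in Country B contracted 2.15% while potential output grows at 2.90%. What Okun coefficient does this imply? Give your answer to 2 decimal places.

Growth form: g_Y = g_Y* - β × Δu, so β = (g_Y* - g_Y)/Δu.
β = (2.9 + 2.15)/1.81 = 5.05/1.81 = 2.79.

β ≈ 2.79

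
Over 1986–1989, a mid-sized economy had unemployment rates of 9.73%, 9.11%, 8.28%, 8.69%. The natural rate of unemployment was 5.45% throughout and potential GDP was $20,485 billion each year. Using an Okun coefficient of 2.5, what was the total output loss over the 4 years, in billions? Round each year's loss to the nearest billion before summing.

$7,174 billion

Year 1986: gap = -2.5 × (9.73 - 5.45) = -10.7%, loss ≈ 20485 × 10.7/100 ≈ 2192.
Year 1987: gap = -2.5 × (9.11 - 5.45) = -9.15%, loss ≈ 20485 × 9.15/100 ≈ 1874.
Year 1988: gap = -2.5 × (8.28 - 5.45) = -7.075%, loss ≈ 20485 × 7.075/100 ≈ 1449.
Year 1989: gap = -2.5 × (8.69 - 5.45) = -8.1%, loss ≈ 20485 × 8.1/100 ≈ 1659.
Total lost output = 2192 + 1874 + 1449 + 1659 = 7174 billion.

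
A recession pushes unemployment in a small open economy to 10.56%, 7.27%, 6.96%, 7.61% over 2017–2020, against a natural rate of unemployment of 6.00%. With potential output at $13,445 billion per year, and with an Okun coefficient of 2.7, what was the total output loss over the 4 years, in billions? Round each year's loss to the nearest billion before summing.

Year 2017: gap = -2.7 × (10.56 - 6) = -12.312%, loss ≈ 13445 × 12.312/100 ≈ 1655.
Year 2018: gap = -2.7 × (7.27 - 6) = -3.429%, loss ≈ 13445 × 3.429/100 ≈ 461.
Year 2019: gap = -2.7 × (6.96 - 6) = -2.592%, loss ≈ 13445 × 2.592/100 ≈ 348.
Year 2020: gap = -2.7 × (7.61 - 6) = -4.347%, loss ≈ 13445 × 4.347/100 ≈ 584.
Total lost output = 1655 + 461 + 348 + 584 = 3048 billion.

$3,048 billion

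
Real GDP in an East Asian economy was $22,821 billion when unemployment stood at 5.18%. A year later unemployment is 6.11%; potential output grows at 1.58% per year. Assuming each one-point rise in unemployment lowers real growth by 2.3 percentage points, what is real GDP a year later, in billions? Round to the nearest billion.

Δu = 6.11 - 5.18 = 0.93 points.
Okun's law (growth form): g_Y = g_Y* - β × Δu = 1.58 - 2.3 × (0.93) = 1.58 - 2.139 = -0.559%.
Real GDP in the next year = 22821 × (1 - 0.559/100) = 22821 × 0.99441 ≈ 22693 billion.

$22,693 billion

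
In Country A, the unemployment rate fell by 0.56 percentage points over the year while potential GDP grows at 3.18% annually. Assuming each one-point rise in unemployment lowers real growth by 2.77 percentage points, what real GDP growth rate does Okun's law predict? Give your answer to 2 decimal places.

4.73%

Growth-rate Okun's law: g_Y = g_Y* - β × Δu.
g_Y = 3.18 - 2.77 × (-0.56) = 3.18 + 1.5512 = 4.7312%, i.e. 4.73% to 2 d.p.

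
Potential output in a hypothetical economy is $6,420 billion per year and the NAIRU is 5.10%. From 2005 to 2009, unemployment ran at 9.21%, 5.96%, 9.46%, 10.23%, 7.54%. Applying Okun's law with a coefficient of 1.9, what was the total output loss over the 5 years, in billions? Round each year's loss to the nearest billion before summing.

Year 2005: gap = -1.9 × (9.21 - 5.1) = -7.809%, loss ≈ 6420 × 7.809/100 ≈ 501.
Year 2006: gap = -1.9 × (5.96 - 5.1) = -1.634%, loss ≈ 6420 × 1.634/100 ≈ 105.
Year 2007: gap = -1.9 × (9.46 - 5.1) = -8.284%, loss ≈ 6420 × 8.284/100 ≈ 532.
Year 2008: gap = -1.9 × (10.23 - 5.1) = -9.747%, loss ≈ 6420 × 9.747/100 ≈ 626.
Year 2009: gap = -1.9 × (7.54 - 5.1) = -4.636%, loss ≈ 6420 × 4.636/100 ≈ 298.
Total lost output = 501 + 105 + 532 + 626 + 298 = 2062 billion.

$2,062 billion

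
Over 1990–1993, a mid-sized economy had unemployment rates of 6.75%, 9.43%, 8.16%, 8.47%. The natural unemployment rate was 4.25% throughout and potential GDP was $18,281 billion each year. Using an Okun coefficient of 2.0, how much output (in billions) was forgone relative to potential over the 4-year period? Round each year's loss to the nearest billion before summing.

Year 1990: gap = -2.0 × (6.75 - 4.25) = -5%, loss ≈ 18281 × 5/100 ≈ 914.
Year 1991: gap = -2.0 × (9.43 - 4.25) = -10.36%, loss ≈ 18281 × 10.36/100 ≈ 1894.
Year 1992: gap = -2.0 × (8.16 - 4.25) = -7.82%, loss ≈ 18281 × 7.82/100 ≈ 1430.
Year 1993: gap = -2.0 × (8.47 - 4.25) = -8.44%, loss ≈ 18281 × 8.44/100 ≈ 1543.
Total lost output = 914 + 1894 + 1430 + 1543 = 5781 billion.

$5,781 billion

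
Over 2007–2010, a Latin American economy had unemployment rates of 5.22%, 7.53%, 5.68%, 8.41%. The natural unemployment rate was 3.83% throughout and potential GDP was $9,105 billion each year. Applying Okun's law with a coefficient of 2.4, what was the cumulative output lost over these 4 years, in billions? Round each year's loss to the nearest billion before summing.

Year 2007: gap = -2.4 × (5.22 - 3.83) = -3.336%, loss ≈ 9105 × 3.336/100 ≈ 304.
Year 2008: gap = -2.4 × (7.53 - 3.83) = -8.88%, loss ≈ 9105 × 8.88/100 ≈ 809.
Year 2009: gap = -2.4 × (5.68 - 3.83) = -4.44%, loss ≈ 9105 × 4.44/100 ≈ 404.
Year 2010: gap = -2.4 × (8.41 - 3.83) = -10.992%, loss ≈ 9105 × 10.992/100 ≈ 1001.
Total lost output = 304 + 809 + 404 + 1001 = 2518 billion.

$2,518 billion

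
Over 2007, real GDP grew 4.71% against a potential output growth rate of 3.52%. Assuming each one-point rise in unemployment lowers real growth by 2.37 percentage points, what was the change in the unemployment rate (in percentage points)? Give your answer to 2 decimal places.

Growth-rate Okun's law: g_Y = g_Y* - β × Δu, so Δu = (g_Y* - g_Y)/β.
Δu = (3.52 - 4.71)/2.37 = -1.19/2.37 = -0.50 percentage points.

-0.50 percentage points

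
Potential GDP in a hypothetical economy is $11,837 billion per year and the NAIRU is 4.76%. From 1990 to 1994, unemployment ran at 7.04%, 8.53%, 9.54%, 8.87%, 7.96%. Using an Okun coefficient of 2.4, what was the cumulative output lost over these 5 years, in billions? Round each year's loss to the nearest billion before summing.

$5,154 billion

Year 1990: gap = -2.4 × (7.04 - 4.76) = -5.472%, loss ≈ 11837 × 5.472/100 ≈ 648.
Year 1991: gap = -2.4 × (8.53 - 4.76) = -9.048%, loss ≈ 11837 × 9.048/100 ≈ 1071.
Year 1992: gap = -2.4 × (9.54 - 4.76) = -11.472%, loss ≈ 11837 × 11.472/100 ≈ 1358.
Year 1993: gap = -2.4 × (8.87 - 4.76) = -9.864%, loss ≈ 11837 × 9.864/100 ≈ 1168.
Year 1994: gap = -2.4 × (7.96 - 4.76) = -7.68%, loss ≈ 11837 × 7.68/100 ≈ 909.
Total lost output = 648 + 1071 + 1358 + 1168 + 909 = 5154 billion.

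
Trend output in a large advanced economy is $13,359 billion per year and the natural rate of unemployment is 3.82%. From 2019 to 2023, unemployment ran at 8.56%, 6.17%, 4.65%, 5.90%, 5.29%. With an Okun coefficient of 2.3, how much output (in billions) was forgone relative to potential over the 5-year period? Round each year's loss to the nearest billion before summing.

$3,524 billion

Year 2019: gap = -2.3 × (8.56 - 3.82) = -10.902%, loss ≈ 13359 × 10.902/100 ≈ 1456.
Year 2020: gap = -2.3 × (6.17 - 3.82) = -5.405%, loss ≈ 13359 × 5.405/100 ≈ 722.
Year 2021: gap = -2.3 × (4.65 - 3.82) = -1.909%, loss ≈ 13359 × 1.909/100 ≈ 255.
Year 2022: gap = -2.3 × (5.9 - 3.82) = -4.784%, loss ≈ 13359 × 4.784/100 ≈ 639.
Year 2023: gap = -2.3 × (5.29 - 3.82) = -3.381%, loss ≈ 13359 × 3.381/100 ≈ 452.
Total lost output = 1456 + 722 + 255 + 639 + 452 = 3524 billion.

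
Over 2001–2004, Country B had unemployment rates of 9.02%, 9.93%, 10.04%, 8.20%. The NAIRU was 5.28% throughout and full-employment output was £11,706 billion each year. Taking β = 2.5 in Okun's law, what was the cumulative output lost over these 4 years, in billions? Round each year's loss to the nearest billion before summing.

Year 2001: gap = -2.5 × (9.02 - 5.28) = -9.35%, loss ≈ 11706 × 9.35/100 ≈ 1095.
Year 2002: gap = -2.5 × (9.93 - 5.28) = -11.625%, loss ≈ 11706 × 11.625/100 ≈ 1361.
Year 2003: gap = -2.5 × (10.04 - 5.28) = -11.9%, loss ≈ 11706 × 11.9/100 ≈ 1393.
Year 2004: gap = -2.5 × (8.2 - 5.28) = -7.3%, loss ≈ 11706 × 7.3/100 ≈ 855.
Total lost output = 1095 + 1361 + 1393 + 855 = 4704 billion.

£4,704 billion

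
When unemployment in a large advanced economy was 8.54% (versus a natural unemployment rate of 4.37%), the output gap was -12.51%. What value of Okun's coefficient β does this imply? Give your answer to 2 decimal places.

Okun's law: output gap = -β × (u - u*).
-12.51 = -β × (8.54 - 4.37) = -β × 4.17, so β = 12.51/4.17 = 3.00.

β ≈ 3.00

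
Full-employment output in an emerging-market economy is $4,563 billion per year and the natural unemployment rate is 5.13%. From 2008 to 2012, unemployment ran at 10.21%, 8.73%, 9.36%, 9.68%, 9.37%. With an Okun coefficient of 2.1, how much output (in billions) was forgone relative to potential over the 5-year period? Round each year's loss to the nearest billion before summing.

Year 2008: gap = -2.1 × (10.21 - 5.13) = -10.668%, loss ≈ 4563 × 10.668/100 ≈ 487.
Year 2009: gap = -2.1 × (8.73 - 5.13) = -7.56%, loss ≈ 4563 × 7.56/100 ≈ 345.
Year 2010: gap = -2.1 × (9.36 - 5.13) = -8.883%, loss ≈ 4563 × 8.883/100 ≈ 405.
Year 2011: gap = -2.1 × (9.68 - 5.13) = -9.555%, loss ≈ 4563 × 9.555/100 ≈ 436.
Year 2012: gap = -2.1 × (9.37 - 5.13) = -8.904%, loss ≈ 4563 × 8.904/100 ≈ 406.
Total lost output = 487 + 345 + 405 + 436 + 406 = 2079 billion.

$2,079 billion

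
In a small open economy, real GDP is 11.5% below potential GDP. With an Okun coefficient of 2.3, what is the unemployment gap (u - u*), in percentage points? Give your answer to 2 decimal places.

5.00 percentage points

Okun's law: output gap = -β × (u - u*), so u - u* = -(output gap)/β.
u - u* = -(-11.5)/2.3 = 5 percentage points.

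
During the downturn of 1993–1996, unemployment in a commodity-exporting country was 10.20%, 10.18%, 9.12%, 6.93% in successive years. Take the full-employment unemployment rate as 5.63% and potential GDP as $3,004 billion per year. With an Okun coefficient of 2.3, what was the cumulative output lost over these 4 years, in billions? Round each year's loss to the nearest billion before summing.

Year 1993: gap = -2.3 × (10.2 - 5.63) = -10.511%, loss ≈ 3004 × 10.511/100 ≈ 316.
Year 1994: gap = -2.3 × (10.18 - 5.63) = -10.465%, loss ≈ 3004 × 10.465/100 ≈ 314.
Year 1995: gap = -2.3 × (9.12 - 5.63) = -8.027%, loss ≈ 3004 × 8.027/100 ≈ 241.
Year 1996: gap = -2.3 × (6.93 - 5.63) = -2.99%, loss ≈ 3004 × 2.99/100 ≈ 90.
Total lost output = 316 + 314 + 241 + 90 = 961 billion.

$961 billion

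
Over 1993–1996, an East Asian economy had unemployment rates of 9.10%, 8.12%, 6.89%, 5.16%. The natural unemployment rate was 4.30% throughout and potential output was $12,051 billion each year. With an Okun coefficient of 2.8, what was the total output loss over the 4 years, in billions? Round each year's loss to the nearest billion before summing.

Year 1993: gap = -2.8 × (9.1 - 4.3) = -13.44%, loss ≈ 12051 × 13.44/100 ≈ 1620.
Year 1994: gap = -2.8 × (8.12 - 4.3) = -10.696%, loss ≈ 12051 × 10.696/100 ≈ 1289.
Year 1995: gap = -2.8 × (6.89 - 4.3) = -7.252%, loss ≈ 12051 × 7.252/100 ≈ 874.
Year 1996: gap = -2.8 × (5.16 - 4.3) = -2.408%, loss ≈ 12051 × 2.408/100 ≈ 290.
Total lost output = 1620 + 1289 + 874 + 290 = 4073 billion.

$4,073 billion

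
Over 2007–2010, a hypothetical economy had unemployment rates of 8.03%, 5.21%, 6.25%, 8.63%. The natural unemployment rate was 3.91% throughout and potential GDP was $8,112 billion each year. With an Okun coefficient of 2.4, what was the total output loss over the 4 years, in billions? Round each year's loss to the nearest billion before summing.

Year 2007: gap = -2.4 × (8.03 - 3.91) = -9.888%, loss ≈ 8112 × 9.888/100 ≈ 802.
Year 2008: gap = -2.4 × (5.21 - 3.91) = -3.12%, loss ≈ 8112 × 3.12/100 ≈ 253.
Year 2009: gap = -2.4 × (6.25 - 3.91) = -5.616%, loss ≈ 8112 × 5.616/100 ≈ 456.
Year 2010: gap = -2.4 × (8.63 - 3.91) = -11.328%, loss ≈ 8112 × 11.328/100 ≈ 919.
Total lost output = 802 + 253 + 456 + 919 = 2430 billion.

$2,430 billion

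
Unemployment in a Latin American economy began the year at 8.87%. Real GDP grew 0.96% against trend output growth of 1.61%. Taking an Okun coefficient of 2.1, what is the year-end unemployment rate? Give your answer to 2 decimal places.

9.18%

Growth-rate Okun's law: g_Y = g_Y* - β × Δu, so Δu = (g_Y* - g_Y)/β.
Δu = (1.61 - 0.96)/2.1 = 0.65/2.1 = 0.31 percentage points.
Year-end unemployment = 8.87 + 0.31 = 9.18%.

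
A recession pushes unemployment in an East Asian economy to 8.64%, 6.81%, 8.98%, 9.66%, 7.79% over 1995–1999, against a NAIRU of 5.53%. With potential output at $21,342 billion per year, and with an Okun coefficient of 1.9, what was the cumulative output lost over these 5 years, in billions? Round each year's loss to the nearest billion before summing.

$5,770 billion

Year 1995: gap = -1.9 × (8.64 - 5.53) = -5.909%, loss ≈ 21342 × 5.909/100 ≈ 1261.
Year 1996: gap = -1.9 × (6.81 - 5.53) = -2.432%, loss ≈ 21342 × 2.432/100 ≈ 519.
Year 1997: gap = -1.9 × (8.98 - 5.53) = -6.555%, loss ≈ 21342 × 6.555/100 ≈ 1399.
Year 1998: gap = -1.9 × (9.66 - 5.53) = -7.847%, loss ≈ 21342 × 7.847/100 ≈ 1675.
Year 1999: gap = -1.9 × (7.79 - 5.53) = -4.294%, loss ≈ 21342 × 4.294/100 ≈ 916.
Total lost output = 1261 + 519 + 1399 + 1675 + 916 = 5770 billion.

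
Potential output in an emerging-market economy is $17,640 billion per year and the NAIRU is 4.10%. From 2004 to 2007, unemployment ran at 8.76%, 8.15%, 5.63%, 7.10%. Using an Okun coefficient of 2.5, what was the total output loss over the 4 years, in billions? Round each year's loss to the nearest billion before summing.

Year 2004: gap = -2.5 × (8.76 - 4.1) = -11.65%, loss ≈ 17640 × 11.65/100 ≈ 2055.
Year 2005: gap = -2.5 × (8.15 - 4.1) = -10.125%, loss ≈ 17640 × 10.125/100 ≈ 1786.
Year 2006: gap = -2.5 × (5.63 - 4.1) = -3.825%, loss ≈ 17640 × 3.825/100 ≈ 675.
Year 2007: gap = -2.5 × (7.1 - 4.1) = -7.5%, loss ≈ 17640 × 7.5/100 ≈ 1323.
Total lost output = 2055 + 1786 + 675 + 1323 = 5839 billion.

$5,839 billion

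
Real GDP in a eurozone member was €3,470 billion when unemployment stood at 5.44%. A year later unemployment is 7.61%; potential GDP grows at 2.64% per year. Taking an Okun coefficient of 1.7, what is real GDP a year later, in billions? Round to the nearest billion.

€3,434 billion

Δu = 7.61 - 5.44 = 2.17 points.
Okun's law (growth form): g_Y = g_Y* - β × Δu = 2.64 - 1.7 × (2.17) = 2.64 - 3.689 = -1.049%.
Real GDP in the next year = 3470 × (1 - 1.049/100) = 3470 × 0.98951 ≈ 3434 billion.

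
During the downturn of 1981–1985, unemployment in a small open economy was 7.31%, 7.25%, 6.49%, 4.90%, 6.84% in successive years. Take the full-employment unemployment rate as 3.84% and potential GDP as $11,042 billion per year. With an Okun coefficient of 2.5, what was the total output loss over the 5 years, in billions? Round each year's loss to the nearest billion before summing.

$3,752 billion

Year 1981: gap = -2.5 × (7.31 - 3.84) = -8.675%, loss ≈ 11042 × 8.675/100 ≈ 958.
Year 1982: gap = -2.5 × (7.25 - 3.84) = -8.525%, loss ≈ 11042 × 8.525/100 ≈ 941.
Year 1983: gap = -2.5 × (6.49 - 3.84) = -6.625%, loss ≈ 11042 × 6.625/100 ≈ 732.
Year 1984: gap = -2.5 × (4.9 - 3.84) = -2.65%, loss ≈ 11042 × 2.65/100 ≈ 293.
Year 1985: gap = -2.5 × (6.84 - 3.84) = -7.5%, loss ≈ 11042 × 7.5/100 ≈ 828.
Total lost output = 958 + 941 + 732 + 293 + 828 = 3752 billion.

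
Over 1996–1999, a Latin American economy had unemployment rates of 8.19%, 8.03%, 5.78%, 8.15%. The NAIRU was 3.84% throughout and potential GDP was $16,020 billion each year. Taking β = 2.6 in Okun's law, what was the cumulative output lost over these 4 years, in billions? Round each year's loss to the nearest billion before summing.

Year 1996: gap = -2.6 × (8.19 - 3.84) = -11.31%, loss ≈ 16020 × 11.31/100 ≈ 1812.
Year 1997: gap = -2.6 × (8.03 - 3.84) = -10.894%, loss ≈ 16020 × 10.894/100 ≈ 1745.
Year 1998: gap = -2.6 × (5.78 - 3.84) = -5.044%, loss ≈ 16020 × 5.044/100 ≈ 808.
Year 1999: gap = -2.6 × (8.15 - 3.84) = -11.206%, loss ≈ 16020 × 11.206/100 ≈ 1795.
Total lost output = 1812 + 1745 + 808 + 1795 = 6160 billion.

$6,160 billion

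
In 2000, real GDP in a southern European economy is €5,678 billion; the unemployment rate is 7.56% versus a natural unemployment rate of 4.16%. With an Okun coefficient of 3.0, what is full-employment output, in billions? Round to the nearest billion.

€6,323 billion

Unemployment gap = 7.56 - 4.16 = 3.4 points, so output gap = -3 × 3.4 = -10.2%.
Since Y = Y* × (1 + gap/100), Y* = 5678/0.898 ≈ 6323 billion.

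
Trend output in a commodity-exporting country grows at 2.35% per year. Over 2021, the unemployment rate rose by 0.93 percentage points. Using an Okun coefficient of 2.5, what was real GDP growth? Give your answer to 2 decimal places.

0.03%

Growth-rate Okun's law: g_Y = g_Y* - β × Δu.
g_Y = 2.35 - 2.5 × (0.93) = 2.35 - 2.325 = 0.025%, i.e. 0.03% to 2 d.p.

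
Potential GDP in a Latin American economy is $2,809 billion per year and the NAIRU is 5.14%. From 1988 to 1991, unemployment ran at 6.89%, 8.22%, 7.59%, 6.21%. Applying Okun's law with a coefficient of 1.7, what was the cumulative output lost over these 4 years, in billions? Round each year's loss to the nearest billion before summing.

Year 1988: gap = -1.7 × (6.89 - 5.14) = -2.975%, loss ≈ 2809 × 2.975/100 ≈ 84.
Year 1989: gap = -1.7 × (8.22 - 5.14) = -5.236%, loss ≈ 2809 × 5.236/100 ≈ 147.
Year 1990: gap = -1.7 × (7.59 - 5.14) = -4.165%, loss ≈ 2809 × 4.165/100 ≈ 117.
Year 1991: gap = -1.7 × (6.21 - 5.14) = -1.819%, loss ≈ 2809 × 1.819/100 ≈ 51.
Total lost output = 84 + 147 + 117 + 51 = 399 billion.

$399 billion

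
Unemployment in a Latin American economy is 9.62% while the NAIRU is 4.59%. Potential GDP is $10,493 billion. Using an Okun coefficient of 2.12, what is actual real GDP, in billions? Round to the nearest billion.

Unemployment gap = 9.62 - 4.59 = 5.03 points, so the output gap is -2.12 × 5.03 = -10.6636%.
Actual GDP = 10493 × (1 - 10.6636/100) = 10493 × 0.893364 ≈ 9374 billion.

$9,374 billion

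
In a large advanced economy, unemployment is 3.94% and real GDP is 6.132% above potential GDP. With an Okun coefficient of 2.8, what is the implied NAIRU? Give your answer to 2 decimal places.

6.13%

From Okun's law, u - u* = -(output gap)/β = -(6.132)/2.8 = -2.19 points.
So u* = 3.94 + 2.19 = 6.13%.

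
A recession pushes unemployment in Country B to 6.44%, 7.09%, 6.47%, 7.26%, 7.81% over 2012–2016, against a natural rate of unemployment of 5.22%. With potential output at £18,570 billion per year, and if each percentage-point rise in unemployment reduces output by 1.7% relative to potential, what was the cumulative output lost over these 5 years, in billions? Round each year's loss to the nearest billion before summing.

Year 2012: gap = -1.7 × (6.44 - 5.22) = -2.074%, loss ≈ 18570 × 2.074/100 ≈ 385.
Year 2013: gap = -1.7 × (7.09 - 5.22) = -3.179%, loss ≈ 18570 × 3.179/100 ≈ 590.
Year 2014: gap = -1.7 × (6.47 - 5.22) = -2.125%, loss ≈ 18570 × 2.125/100 ≈ 395.
Year 2015: gap = -1.7 × (7.26 - 5.22) = -3.468%, loss ≈ 18570 × 3.468/100 ≈ 644.
Year 2016: gap = -1.7 × (7.81 - 5.22) = -4.403%, loss ≈ 18570 × 4.403/100 ≈ 818.
Total lost output = 385 + 590 + 395 + 644 + 818 = 2832 billion.

£2,832 billion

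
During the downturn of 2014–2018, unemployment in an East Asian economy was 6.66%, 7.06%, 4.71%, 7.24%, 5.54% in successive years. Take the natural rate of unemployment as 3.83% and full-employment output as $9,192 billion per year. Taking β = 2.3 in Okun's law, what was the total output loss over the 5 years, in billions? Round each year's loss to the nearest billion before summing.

$2,550 billion

Year 2014: gap = -2.3 × (6.66 - 3.83) = -6.509%, loss ≈ 9192 × 6.509/100 ≈ 598.
Year 2015: gap = -2.3 × (7.06 - 3.83) = -7.429%, loss ≈ 9192 × 7.429/100 ≈ 683.
Year 2016: gap = -2.3 × (4.71 - 3.83) = -2.024%, loss ≈ 9192 × 2.024/100 ≈ 186.
Year 2017: gap = -2.3 × (7.24 - 3.83) = -7.843%, loss ≈ 9192 × 7.843/100 ≈ 721.
Year 2018: gap = -2.3 × (5.54 - 3.83) = -3.933%, loss ≈ 9192 × 3.933/100 ≈ 362.
Total lost output = 598 + 683 + 186 + 721 + 362 = 2550 billion.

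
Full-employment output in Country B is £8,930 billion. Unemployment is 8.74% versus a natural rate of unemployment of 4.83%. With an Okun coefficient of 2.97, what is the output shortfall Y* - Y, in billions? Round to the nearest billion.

£1,037 billion

Output gap = -2.97 × (8.74 - 4.83) = -2.97 × 3.91 = -11.6127%.
Actual GDP ≈ 8930 × 0.883873 ≈ 7893 billion, so the shortfall is 8930 - 7893 = 1037 billion.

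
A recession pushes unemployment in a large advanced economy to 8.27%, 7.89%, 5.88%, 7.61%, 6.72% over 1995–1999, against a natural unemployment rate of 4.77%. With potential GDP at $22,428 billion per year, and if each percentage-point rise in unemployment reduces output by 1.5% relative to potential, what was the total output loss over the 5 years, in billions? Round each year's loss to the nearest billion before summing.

Year 1995: gap = -1.5 × (8.27 - 4.77) = -5.25%, loss ≈ 22428 × 5.25/100 ≈ 1177.
Year 1996: gap = -1.5 × (7.89 - 4.77) = -4.68%, loss ≈ 22428 × 4.68/100 ≈ 1050.
Year 1997: gap = -1.5 × (5.88 - 4.77) = -1.665%, loss ≈ 22428 × 1.665/100 ≈ 373.
Year 1998: gap = -1.5 × (7.61 - 4.77) = -4.26%, loss ≈ 22428 × 4.26/100 ≈ 955.
Year 1999: gap = -1.5 × (6.72 - 4.77) = -2.925%, loss ≈ 22428 × 2.925/100 ≈ 656.
Total lost output = 1177 + 1050 + 373 + 955 + 656 = 4211 billion.

$4,211 billion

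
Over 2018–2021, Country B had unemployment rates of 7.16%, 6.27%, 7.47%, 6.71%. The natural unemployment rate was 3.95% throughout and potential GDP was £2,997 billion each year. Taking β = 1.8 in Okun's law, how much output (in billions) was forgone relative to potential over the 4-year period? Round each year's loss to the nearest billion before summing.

£637 billion

Year 2018: gap = -1.8 × (7.16 - 3.95) = -5.778%, loss ≈ 2997 × 5.778/100 ≈ 173.
Year 2019: gap = -1.8 × (6.27 - 3.95) = -4.176%, loss ≈ 2997 × 4.176/100 ≈ 125.
Year 2020: gap = -1.8 × (7.47 - 3.95) = -6.336%, loss ≈ 2997 × 6.336/100 ≈ 190.
Year 2021: gap = -1.8 × (6.71 - 3.95) = -4.968%, loss ≈ 2997 × 4.968/100 ≈ 149.
Total lost output = 173 + 125 + 190 + 149 = 637 billion.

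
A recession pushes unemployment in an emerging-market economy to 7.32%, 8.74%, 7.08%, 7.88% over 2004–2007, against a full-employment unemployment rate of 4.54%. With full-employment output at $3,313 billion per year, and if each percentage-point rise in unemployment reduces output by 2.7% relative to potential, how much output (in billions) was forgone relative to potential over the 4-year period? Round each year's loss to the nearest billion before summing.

Year 2004: gap = -2.7 × (7.32 - 4.54) = -7.506%, loss ≈ 3313 × 7.506/100 ≈ 249.
Year 2005: gap = -2.7 × (8.74 - 4.54) = -11.34%, loss ≈ 3313 × 11.34/100 ≈ 376.
Year 2006: gap = -2.7 × (7.08 - 4.54) = -6.858%, loss ≈ 3313 × 6.858/100 ≈ 227.
Year 2007: gap = -2.7 × (7.88 - 4.54) = -9.018%, loss ≈ 3313 × 9.018/100 ≈ 299.
Total lost output = 249 + 376 + 227 + 299 = 1151 billion.

$1,151 billion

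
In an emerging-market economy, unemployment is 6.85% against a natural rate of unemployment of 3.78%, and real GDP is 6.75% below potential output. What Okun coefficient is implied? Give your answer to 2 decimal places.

Okun's law: output gap = -β × (u - u*).
-6.75 = -β × (6.85 - 3.78) = -β × 3.07, so β = 6.75/3.07 = 2.20.

β ≈ 2.20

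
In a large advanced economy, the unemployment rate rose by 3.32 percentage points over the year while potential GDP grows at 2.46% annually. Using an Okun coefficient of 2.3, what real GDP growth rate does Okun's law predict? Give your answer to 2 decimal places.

-5.18%

Growth-rate Okun's law: g_Y = g_Y* - β × Δu.
g_Y = 2.46 - 2.3 × (3.32) = 2.46 - 7.636 = -5.176%, i.e. -5.18% to 2 d.p.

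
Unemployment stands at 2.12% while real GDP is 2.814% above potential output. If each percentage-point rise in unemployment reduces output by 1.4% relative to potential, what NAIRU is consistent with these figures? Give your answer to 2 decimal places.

From Okun's law, u - u* = -(output gap)/β = -(2.814)/1.4 = -2.01 points.
So u* = 2.12 + 2.01 = 4.13%.

4.13%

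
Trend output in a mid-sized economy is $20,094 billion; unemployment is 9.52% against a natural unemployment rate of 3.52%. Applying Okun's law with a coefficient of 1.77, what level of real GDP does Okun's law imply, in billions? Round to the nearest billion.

$17,960 billion

Unemployment gap = 9.52 - 3.52 = 6 points, so the output gap is -1.77 × 6 = -10.62%.
Actual GDP = 20094 × (1 - 10.62/100) = 20094 × 0.8938 ≈ 17960 billion.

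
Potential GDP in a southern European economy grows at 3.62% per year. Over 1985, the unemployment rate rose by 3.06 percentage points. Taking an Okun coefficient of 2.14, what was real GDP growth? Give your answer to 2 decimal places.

-2.93%

Growth-rate Okun's law: g_Y = g_Y* - β × Δu.
g_Y = 3.62 - 2.14 × (3.06) = 3.62 - 6.5484 = -2.9284%, i.e. -2.93% to 2 d.p.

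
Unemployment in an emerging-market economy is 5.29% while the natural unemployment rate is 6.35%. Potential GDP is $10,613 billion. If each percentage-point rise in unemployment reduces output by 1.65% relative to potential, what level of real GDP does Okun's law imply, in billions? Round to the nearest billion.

Unemployment gap = 5.29 - 6.35 = -1.06 points, so the output gap is -1.65 × (-1.06) = 1.749%.
Actual GDP = 10613 × (1 + 1.749/100) = 10613 × 1.01749 ≈ 10799 billion.

$10,799 billion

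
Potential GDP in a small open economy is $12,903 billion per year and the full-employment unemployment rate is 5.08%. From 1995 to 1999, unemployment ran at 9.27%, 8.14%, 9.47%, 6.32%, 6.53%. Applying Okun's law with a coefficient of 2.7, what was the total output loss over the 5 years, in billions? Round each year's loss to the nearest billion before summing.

$4,992 billion

Year 1995: gap = -2.7 × (9.27 - 5.08) = -11.313%, loss ≈ 12903 × 11.313/100 ≈ 1460.
Year 1996: gap = -2.7 × (8.14 - 5.08) = -8.262%, loss ≈ 12903 × 8.262/100 ≈ 1066.
Year 1997: gap = -2.7 × (9.47 - 5.08) = -11.853%, loss ≈ 12903 × 11.853/100 ≈ 1529.
Year 1998: gap = -2.7 × (6.32 - 5.08) = -3.348%, loss ≈ 12903 × 3.348/100 ≈ 432.
Year 1999: gap = -2.7 × (6.53 - 5.08) = -3.915%, loss ≈ 12903 × 3.915/100 ≈ 505.
Total lost output = 1460 + 1066 + 1529 + 432 + 505 = 4992 billion.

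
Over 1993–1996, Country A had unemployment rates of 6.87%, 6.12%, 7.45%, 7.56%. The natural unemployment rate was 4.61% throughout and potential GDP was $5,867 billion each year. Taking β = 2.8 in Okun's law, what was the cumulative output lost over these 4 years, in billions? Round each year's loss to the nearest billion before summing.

$1,571 billion

Year 1993: gap = -2.8 × (6.87 - 4.61) = -6.328%, loss ≈ 5867 × 6.328/100 ≈ 371.
Year 1994: gap = -2.8 × (6.12 - 4.61) = -4.228%, loss ≈ 5867 × 4.228/100 ≈ 248.
Year 1995: gap = -2.8 × (7.45 - 4.61) = -7.952%, loss ≈ 5867 × 7.952/100 ≈ 467.
Year 1996: gap = -2.8 × (7.56 - 4.61) = -8.26%, loss ≈ 5867 × 8.26/100 ≈ 485.
Total lost output = 371 + 248 + 467 + 485 = 1571 billion.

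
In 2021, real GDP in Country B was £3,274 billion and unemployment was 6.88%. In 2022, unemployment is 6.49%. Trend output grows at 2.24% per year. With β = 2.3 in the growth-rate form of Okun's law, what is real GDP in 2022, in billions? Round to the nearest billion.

Δu = 6.49 - 6.88 = -0.39 points.
Okun's law (growth form): g_Y = g_Y* - β × Δu = 2.24 - 2.3 × (-0.39) = 2.24 + 0.897 = 3.137%.
Real GDP in the next year = 3274 × (1 + 3.137/100) = 3274 × 1.03137 ≈ 3377 billion.

£3,377 billion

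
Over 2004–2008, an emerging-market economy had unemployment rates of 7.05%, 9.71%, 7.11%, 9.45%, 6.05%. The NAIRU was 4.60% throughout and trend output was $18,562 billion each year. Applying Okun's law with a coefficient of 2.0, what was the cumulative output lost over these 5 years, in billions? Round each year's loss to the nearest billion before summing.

$6,078 billion

Year 2004: gap = -2.0 × (7.05 - 4.6) = -4.9%, loss ≈ 18562 × 4.9/100 ≈ 910.
Year 2005: gap = -2.0 × (9.71 - 4.6) = -10.22%, loss ≈ 18562 × 10.22/100 ≈ 1897.
Year 2006: gap = -2.0 × (7.11 - 4.6) = -5.02%, loss ≈ 18562 × 5.02/100 ≈ 932.
Year 2007: gap = -2.0 × (9.45 - 4.6) = -9.7%, loss ≈ 18562 × 9.7/100 ≈ 1801.
Year 2008: gap = -2.0 × (6.05 - 4.6) = -2.9%, loss ≈ 18562 × 2.9/100 ≈ 538.
Total lost output = 910 + 1897 + 932 + 1801 + 538 = 6078 billion.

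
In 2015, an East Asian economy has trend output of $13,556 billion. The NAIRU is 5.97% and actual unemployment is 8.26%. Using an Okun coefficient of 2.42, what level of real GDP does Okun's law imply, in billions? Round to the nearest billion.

Unemployment gap = 8.26 - 5.97 = 2.29 points, so the output gap is -2.42 × 2.29 = -5.5418%.
Actual GDP = 13556 × (1 - 5.5418/100) = 13556 × 0.944582 ≈ 12805 billion.

$12,805 billion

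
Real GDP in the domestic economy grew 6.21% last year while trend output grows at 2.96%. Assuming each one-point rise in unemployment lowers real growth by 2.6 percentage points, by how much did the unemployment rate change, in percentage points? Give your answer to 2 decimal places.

Growth-rate Okun's law: g_Y = g_Y* - β × Δu, so Δu = (g_Y* - g_Y)/β.
Δu = (2.96 - 6.21)/2.6 = -3.25/2.6 = -1.25 percentage points.

-1.25 percentage points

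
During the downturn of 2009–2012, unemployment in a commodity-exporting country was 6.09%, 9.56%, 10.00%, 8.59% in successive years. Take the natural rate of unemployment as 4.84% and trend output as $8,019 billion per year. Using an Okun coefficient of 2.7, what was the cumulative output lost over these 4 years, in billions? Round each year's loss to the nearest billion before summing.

$3,222 billion

Year 2009: gap = -2.7 × (6.09 - 4.84) = -3.375%, loss ≈ 8019 × 3.375/100 ≈ 271.
Year 2010: gap = -2.7 × (9.56 - 4.84) = -12.744%, loss ≈ 8019 × 12.744/100 ≈ 1022.
Year 2011: gap = -2.7 × (10 - 4.84) = -13.932%, loss ≈ 8019 × 13.932/100 ≈ 1117.
Year 2012: gap = -2.7 × (8.59 - 4.84) = -10.125%, loss ≈ 8019 × 10.125/100 ≈ 812.
Total lost output = 271 + 1022 + 1117 + 812 = 3222 billion.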